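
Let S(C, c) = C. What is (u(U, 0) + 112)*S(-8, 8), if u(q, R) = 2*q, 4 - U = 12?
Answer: -768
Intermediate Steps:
U = -8 (U = 4 - 1*12 = 4 - 12 = -8)
(u(U, 0) + 112)*S(-8, 8) = (2*(-8) + 112)*(-8) = (-16 + 112)*(-8) = 96*(-8) = -768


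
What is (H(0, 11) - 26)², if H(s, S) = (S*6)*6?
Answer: 136900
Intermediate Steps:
H(s, S) = 36*S (H(s, S) = (6*S)*6 = 36*S)
(H(0, 11) - 26)² = (36*11 - 26)² = (396 - 26)² = 370² = 136900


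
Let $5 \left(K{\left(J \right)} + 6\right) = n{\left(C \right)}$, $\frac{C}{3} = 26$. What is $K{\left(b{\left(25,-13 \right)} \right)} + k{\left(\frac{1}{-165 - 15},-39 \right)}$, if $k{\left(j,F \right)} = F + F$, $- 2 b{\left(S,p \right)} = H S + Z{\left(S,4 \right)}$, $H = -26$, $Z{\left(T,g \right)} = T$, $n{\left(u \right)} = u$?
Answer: $- \frac{342}{5} \approx -68.4$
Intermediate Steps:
$C = 78$ ($C = 3 \cdot 26 = 78$)
$b{\left(S,p \right)} = \frac{25 S}{2}$ ($b{\left(S,p \right)} = - \frac{- 26 S + S}{2} = - \frac{\left(-25\right) S}{2} = \frac{25 S}{2}$)
$K{\left(J \right)} = \frac{48}{5}$ ($K{\left(J \right)} = -6 + \frac{1}{5} \cdot 78 = -6 + \frac{78}{5} = \frac{48}{5}$)
$k{\left(j,F \right)} = 2 F$
$K{\left(b{\left(25,-13 \right)} \right)} + k{\left(\frac{1}{-165 - 15},-39 \right)} = \frac{48}{5} + 2 \left(-39\right) = \frac{48}{5} - 78 = - \frac{342}{5}$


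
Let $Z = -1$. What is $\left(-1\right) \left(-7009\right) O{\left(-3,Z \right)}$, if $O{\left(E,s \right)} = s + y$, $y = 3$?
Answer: $14018$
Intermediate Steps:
$O{\left(E,s \right)} = 3 + s$ ($O{\left(E,s \right)} = s + 3 = 3 + s$)
$\left(-1\right) \left(-7009\right) O{\left(-3,Z \right)} = \left(-1\right) \left(-7009\right) \left(3 - 1\right) = 7009 \cdot 2 = 14018$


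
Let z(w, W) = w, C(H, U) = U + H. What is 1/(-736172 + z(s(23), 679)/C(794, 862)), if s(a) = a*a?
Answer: -72/53004361 ≈ -1.3584e-6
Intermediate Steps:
C(H, U) = H + U
s(a) = a²
1/(-736172 + z(s(23), 679)/C(794, 862)) = 1/(-736172 + 23²/(794 + 862)) = 1/(-736172 + 529/1656) = 1/(-736172 + 529*(1/1656)) = 1/(-736172 + 23/72) = 1/(-53004361/72) = -72/53004361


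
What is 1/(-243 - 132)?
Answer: -1/375 ≈ -0.0026667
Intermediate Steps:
1/(-243 - 132) = 1/(-375) = -1/375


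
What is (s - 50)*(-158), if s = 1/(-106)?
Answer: 418779/53 ≈ 7901.5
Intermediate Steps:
s = -1/106 ≈ -0.0094340
(s - 50)*(-158) = (-1/106 - 50)*(-158) = -5301/106*(-158) = 418779/53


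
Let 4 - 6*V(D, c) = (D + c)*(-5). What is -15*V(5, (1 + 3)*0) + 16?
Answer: -113/2 ≈ -56.500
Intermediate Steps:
V(D, c) = 2/3 + 5*D/6 + 5*c/6 (V(D, c) = 2/3 - (D + c)*(-5)/6 = 2/3 - (-5*D - 5*c)/6 = 2/3 + (5*D/6 + 5*c/6) = 2/3 + 5*D/6 + 5*c/6)
-15*V(5, (1 + 3)*0) + 16 = -15*(2/3 + (5/6)*5 + 5*((1 + 3)*0)/6) + 16 = -15*(2/3 + 25/6 + 5*(4*0)/6) + 16 = -15*(2/3 + 25/6 + (5/6)*0) + 16 = -15*(2/3 + 25/6 + 0) + 16 = -15*29/6 + 16 = -145/2 + 16 = -113/2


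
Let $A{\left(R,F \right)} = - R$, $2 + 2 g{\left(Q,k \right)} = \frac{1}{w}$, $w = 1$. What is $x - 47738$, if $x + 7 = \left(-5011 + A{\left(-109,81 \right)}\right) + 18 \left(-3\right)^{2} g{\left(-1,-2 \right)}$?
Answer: $-52728$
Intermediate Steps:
$g{\left(Q,k \right)} = - \frac{1}{2}$ ($g{\left(Q,k \right)} = -1 + \frac{1}{2 \cdot 1} = -1 + \frac{1}{2} \cdot 1 = -1 + \frac{1}{2} = - \frac{1}{2}$)
$x = -4990$ ($x = -7 + \left(\left(-5011 - -109\right) + 18 \left(-3\right)^{2} \left(- \frac{1}{2}\right)\right) = -7 + \left(\left(-5011 + 109\right) + 18 \cdot 9 \left(- \frac{1}{2}\right)\right) = -7 + \left(-4902 + 162 \left(- \frac{1}{2}\right)\right) = -7 - 4983 = -4990$)
$x - 47738 = -4990 - 47738 = -52728$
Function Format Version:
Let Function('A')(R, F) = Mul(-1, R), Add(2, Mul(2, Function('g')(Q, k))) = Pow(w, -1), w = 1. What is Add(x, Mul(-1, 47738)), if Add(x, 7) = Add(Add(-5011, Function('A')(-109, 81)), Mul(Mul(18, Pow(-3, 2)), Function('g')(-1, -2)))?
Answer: -52728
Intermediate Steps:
Function('g')(Q, k) = Rational(-1, 2) (Function('g')(Q, k) = Add(-1, Mul(Rational(1, 2), Pow(1, -1))) = Add(-1, Mul(Rational(1, 2), 1)) = Add(-1, Rational(1, 2)) = Rational(-1, 2))
x = -4990 (x = Add(-7, Add(Add(-5011, Mul(-1, -109)), Mul(Mul(18, Pow(-3, 2)), Rational(-1, 2)))) = Add(-7, Add(Add(-5011, 109), Mul(Mul(18, 9), Rational(-1, 2)))) = Add(-7, Add(-4902, Mul(162, Rational(-1, 2)))) = Add(-7, Add(-4902, -81)) = Add(-7, -4983) = -4990)
Add(x, Mul(-1, 47738)) = Add(-4990, Mul(-1, 47738)) = Add(-4990, -47738) = -52728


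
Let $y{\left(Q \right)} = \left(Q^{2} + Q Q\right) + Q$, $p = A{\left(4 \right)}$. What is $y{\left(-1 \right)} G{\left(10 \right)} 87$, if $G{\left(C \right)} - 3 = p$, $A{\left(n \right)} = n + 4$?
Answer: $957$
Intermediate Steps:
$A{\left(n \right)} = 4 + n$
$p = 8$ ($p = 4 + 4 = 8$)
$G{\left(C \right)} = 11$ ($G{\left(C \right)} = 3 + 8 = 11$)
$y{\left(Q \right)} = Q + 2 Q^{2}$ ($y{\left(Q \right)} = \left(Q^{2} + Q^{2}\right) + Q = 2 Q^{2} + Q = Q + 2 Q^{2}$)
$y{\left(-1 \right)} G{\left(10 \right)} 87 = - (1 + 2 \left(-1\right)) 11 \cdot 87 = - (1 - 2) 11 \cdot 87 = \left(-1\right) \left(-1\right) 11 \cdot 87 = 1 \cdot 11 \cdot 87 = 11 \cdot 87 = 957$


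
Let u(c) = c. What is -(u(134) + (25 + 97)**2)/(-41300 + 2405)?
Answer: 5006/12965 ≈ 0.38612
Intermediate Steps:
-(u(134) + (25 + 97)**2)/(-41300 + 2405) = -(134 + (25 + 97)**2)/(-41300 + 2405) = -(134 + 122**2)/(-38895) = -(134 + 14884)*(-1)/38895 = -15018*(-1)/38895 = -1*(-5006/12965) = 5006/12965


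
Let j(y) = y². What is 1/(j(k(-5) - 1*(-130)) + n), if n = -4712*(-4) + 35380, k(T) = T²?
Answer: 1/78253 ≈ 1.2779e-5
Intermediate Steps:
n = 54228 (n = 18848 + 35380 = 54228)
1/(j(k(-5) - 1*(-130)) + n) = 1/(((-5)² - 1*(-130))² + 54228) = 1/((25 + 130)² + 54228) = 1/(155² + 54228) = 1/(24025 + 54228) = 1/78253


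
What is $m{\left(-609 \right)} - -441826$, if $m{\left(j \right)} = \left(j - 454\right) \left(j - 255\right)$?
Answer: $1360258$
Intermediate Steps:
$m{\left(j \right)} = \left(-454 + j\right) \left(-255 + j\right)$
$m{\left(-609 \right)} - -441826 = \left(115770 + \left(-609\right)^{2} - -431781\right) - -441826 = \left(115770 + 370881 + 431781\right) + 441826 = 918432 + 441826 = 1360258$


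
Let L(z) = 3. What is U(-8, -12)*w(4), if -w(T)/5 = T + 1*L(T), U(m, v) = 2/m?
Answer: 35/4 ≈ 8.7500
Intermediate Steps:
w(T) = -15 - 5*T (w(T) = -5*(T + 1*3) = -5*(T + 3) = -5*(3 + T) = -15 - 5*T)
U(-8, -12)*w(4) = (2/(-8))*(-15 - 5*4) = (2*(-⅛))*(-15 - 20) = -¼*(-35) = 35/4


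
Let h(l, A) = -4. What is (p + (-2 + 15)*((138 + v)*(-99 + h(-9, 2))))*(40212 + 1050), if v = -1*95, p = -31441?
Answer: -3673060716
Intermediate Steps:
v = -95
(p + (-2 + 15)*((138 + v)*(-99 + h(-9, 2))))*(40212 + 1050) = (-31441 + (-2 + 15)*((138 - 95)*(-99 - 4)))*(40212 + 1050) = (-31441 + 13*(43*(-103)))*41262 = (-31441 + 13*(-4429))*41262 = (-31441 - 57577)*41262 = -89018*41262 = -3673060716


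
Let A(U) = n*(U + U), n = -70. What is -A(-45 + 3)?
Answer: -5880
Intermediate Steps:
A(U) = -140*U (A(U) = -70*(U + U) = -140*U)
-A(-45 + 3) = -(-140)*(-45 + 3) = -(-140)*(-42) = -1*5880 = -5880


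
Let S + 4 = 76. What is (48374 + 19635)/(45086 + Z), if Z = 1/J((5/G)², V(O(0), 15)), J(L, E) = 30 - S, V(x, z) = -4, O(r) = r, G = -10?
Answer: 2856378/1893611 ≈ 1.5084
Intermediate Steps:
S = 72 (S = -4 + 76 = 72)
J(L, E) = -42 (J(L, E) = 30 - 1*72 = 30 - 72 = -42)
Z = -1/42 (Z = 1/(-42) = -1/42 ≈ -0.023810)
(48374 + 19635)/(45086 + Z) = (48374 + 19635)/(45086 - 1/42) = 68009/(1893611/42) = 68009*(42/1893611) = 2856378/1893611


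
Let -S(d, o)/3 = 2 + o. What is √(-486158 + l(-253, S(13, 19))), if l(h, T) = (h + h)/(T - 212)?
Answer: 4*I*√759619/5 ≈ 697.25*I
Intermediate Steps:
S(d, o) = -6 - 3*o (S(d, o) = -3*(2 + o) = -6 - 3*o)
l(h, T) = 2*h/(-212 + T) (l(h, T) = (2*h)/(-212 + T) = 2*h/(-212 + T))
√(-486158 + l(-253, S(13, 19))) = √(-486158 + 2*(-253)/(-212 + (-6 - 3*19))) = √(-486158 + 2*(-253)/(-212 + (-6 - 57))) = √(-486158 + 2*(-253)/(-212 - 63)) = √(-486158 + 2*(-253)/(-275)) = √(-486158 + 2*(-253)*(-1/275)) = √(-486158 + 46/25) = √(-12153904/25) = 4*I*√759619/5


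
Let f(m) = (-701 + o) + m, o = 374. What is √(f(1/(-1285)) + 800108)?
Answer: 2*√330154595110/1285 ≈ 894.30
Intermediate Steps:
f(m) = -327 + m (f(m) = (-701 + 374) + m = -327 + m)
√(f(1/(-1285)) + 800108) = √((-327 + 1/(-1285)) + 800108) = √((-327 - 1/1285) + 800108) = √(-420196/1285 + 800108) = √(1027718584/1285) = 2*√330154595110/1285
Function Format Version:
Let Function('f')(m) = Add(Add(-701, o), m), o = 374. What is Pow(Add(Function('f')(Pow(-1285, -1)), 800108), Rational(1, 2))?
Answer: Mul(Rational(2, 1285), Pow(330154595110, Rational(1, 2))) ≈ 894.30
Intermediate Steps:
Function('f')(m) = Add(-327, m) (Function('f')(m) = Add(Add(-701, 374), m) = Add(-327, m))
Pow(Add(Function('f')(Pow(-1285, -1)), 800108), Rational(1, 2)) = Pow(Add(Add(-327, Pow(-1285, -1)), 800108), Rational(1, 2)) = Pow(Add(Add(-327, Rational(-1, 1285)), 800108), Rational(1, 2)) = Pow(Add(Rational(-420196, 1285), 800108), Rational(1, 2)) = Pow(Rational(1027718584, 1285), Rational(1, 2)) = Mul(Rational(2, 1285), Pow(330154595110, Rational(1, 2)))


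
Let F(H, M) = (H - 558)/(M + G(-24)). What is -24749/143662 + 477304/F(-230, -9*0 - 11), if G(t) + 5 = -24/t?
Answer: 257134301627/28301414 ≈ 9085.6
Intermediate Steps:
G(t) = -5 - 24/t
F(H, M) = (-558 + H)/(-4 + M) (F(H, M) = (H - 558)/(M + (-5 - 24/(-24))) = (-558 + H)/(M + (-5 - 24*(-1/24))) = (-558 + H)/(M + (-5 + 1)) = (-558 + H)/(M - 4) = (-558 + H)/(-4 + M))
-24749/143662 + 477304/F(-230, -9*0 - 11) = -24749/143662 + 477304/(((-558 - 230)/(-4 + (-9*0 - 11)))) = -24749*1/143662 + 477304/((-788/(-4 + (0 - 11)))) = -24749/143662 + 477304/((-788/(-4 - 11))) = -24749/143662 + 477304/((-788/(-15))) = -24749/143662 + 477304/((-1/15*(-788))) = -24749/143662 + 477304/(788/15) = -24749/143662 + 477304*(15/788) = -24749/143662 + 1789890/197 = 257134301627/28301414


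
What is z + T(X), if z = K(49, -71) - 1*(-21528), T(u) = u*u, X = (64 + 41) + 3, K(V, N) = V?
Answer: 33241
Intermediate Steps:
X = 108 (X = 105 + 3 = 108)
T(u) = u²
z = 21577 (z = 49 - 1*(-21528) = 49 + 21528 = 21577)
z + T(X) = 21577 + 108² = 21577 + 11664 = 33241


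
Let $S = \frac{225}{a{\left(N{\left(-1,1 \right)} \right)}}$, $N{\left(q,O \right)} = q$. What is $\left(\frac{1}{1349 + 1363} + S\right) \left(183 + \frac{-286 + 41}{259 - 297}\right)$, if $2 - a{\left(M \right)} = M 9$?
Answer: $\frac{4392908989}{1133616} \approx 3875.1$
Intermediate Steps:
$a{\left(M \right)} = 2 - 9 M$ ($a{\left(M \right)} = 2 - M 9 = 2 - 9 M$)
$S = \frac{225}{11}$ ($S = \frac{225}{2 - -9} = \frac{225}{2 + 9} = \frac{225}{11} \approx 20.455$)
$\left(\frac{1}{1349 + 1363} + S\right) \left(183 + \frac{-286 + 41}{259 - 297}\right) = \left(\frac{1}{1349 + 1363} + \frac{225}{11}\right) \left(183 + \frac{-286 + 41}{259 - 297}\right) = \left(\frac{1}{2712} + \frac{225}{11}\right) \left(183 - \frac{245}{-38}\right) = \left(\frac{1}{2712} + \frac{225}{11}\right) \left(183 - - \frac{245}{38}\right) = \frac{610211 \left(183 + \frac{245}{38}\right)}{29832} = \frac{610211}{29832} \cdot \frac{7199}{38} = \frac{4392908989}{1133616}$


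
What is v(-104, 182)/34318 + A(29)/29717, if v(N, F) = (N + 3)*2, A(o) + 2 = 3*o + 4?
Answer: -1474266/509914003 ≈ -0.0028912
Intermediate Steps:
A(o) = 2 + 3*o (A(o) = -2 + (3*o + 4) = -2 + (4 + 3*o) = 2 + 3*o)
v(N, F) = 6 + 2*N (v(N, F) = (3 + N)*2 = 6 + 2*N)
v(-104, 182)/34318 + A(29)/29717 = (6 + 2*(-104))/34318 + (2 + 3*29)/29717 = (6 - 208)*(1/34318) + (2 + 87)*(1/29717) = -202*1/34318 + 89*(1/29717) = -101/17159 + 89/29717 = -1474266/509914003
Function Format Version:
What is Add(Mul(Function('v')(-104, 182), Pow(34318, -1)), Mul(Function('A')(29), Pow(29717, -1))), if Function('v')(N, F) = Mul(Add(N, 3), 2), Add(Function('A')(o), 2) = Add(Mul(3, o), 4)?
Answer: Rational(-1474266, 509914003) ≈ -0.0028912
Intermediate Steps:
Function('A')(o) = Add(2, Mul(3, o)) (Function('A')(o) = Add(-2, Add(Mul(3, o), 4)) = Add(-2, Add(4, Mul(3, o))) = Add(2, Mul(3, o)))
Function('v')(N, F) = Add(6, Mul(2, N)) (Function('v')(N, F) = Mul(Add(3, N), 2) = Add(6, Mul(2, N)))
Add(Mul(Function('v')(-104, 182), Pow(34318, -1)), Mul(Function('A')(29), Pow(29717, -1))) = Add(Mul(Add(6, Mul(2, -104)), Pow(34318, -1)), Mul(Add(2, Mul(3, 29)), Pow(29717, -1))) = Add(Mul(Add(6, -208), Rational(1, 34318)), Mul(Add(2, 87), Rational(1, 29717))) = Add(Mul(-202, Rational(1, 34318)), Mul(89, Rational(1, 29717))) = Add(Rational(-101, 17159), Rational(89, 29717)) = Rational(-1474266, 509914003)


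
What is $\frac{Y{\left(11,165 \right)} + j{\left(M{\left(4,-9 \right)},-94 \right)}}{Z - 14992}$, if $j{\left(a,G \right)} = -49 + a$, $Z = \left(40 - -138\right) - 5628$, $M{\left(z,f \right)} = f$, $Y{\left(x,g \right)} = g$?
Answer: $- \frac{107}{20442} \approx -0.0052343$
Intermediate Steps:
$Z = -5450$ ($Z = \left(40 + 138\right) - 5628 = 178 - 5628 = -5450$)
$\frac{Y{\left(11,165 \right)} + j{\left(M{\left(4,-9 \right)},-94 \right)}}{Z - 14992} = \frac{165 - 58}{-5450 - 14992} = \frac{165 - 58}{-20442} = 107 \left(- \frac{1}{20442}\right) = - \frac{107}{20442}$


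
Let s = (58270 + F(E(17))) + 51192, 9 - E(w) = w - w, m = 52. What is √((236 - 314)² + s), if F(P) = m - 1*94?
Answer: 4*√7219 ≈ 339.86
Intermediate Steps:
E(w) = 9 (E(w) = 9 - (w - w) = 9 - 1*0 = 9 + 0 = 9)
F(P) = -42 (F(P) = 52 - 1*94 = 52 - 94 = -42)
s = 109420 (s = (58270 - 42) + 51192 = 58228 + 51192 = 109420)
√((236 - 314)² + s) = √((236 - 314)² + 109420) = √((-78)² + 109420) = √(6084 + 109420) = √115504 = 4*√7219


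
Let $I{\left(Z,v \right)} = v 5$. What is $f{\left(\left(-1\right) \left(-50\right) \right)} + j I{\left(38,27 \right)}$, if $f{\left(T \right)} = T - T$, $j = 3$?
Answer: $405$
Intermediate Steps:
$I{\left(Z,v \right)} = 5 v$
$f{\left(T \right)} = 0$
$f{\left(\left(-1\right) \left(-50\right) \right)} + j I{\left(38,27 \right)} = 0 + 3 \cdot 5 \cdot 27 = 0 + 3 \cdot 135 = 0 + 405 = 405$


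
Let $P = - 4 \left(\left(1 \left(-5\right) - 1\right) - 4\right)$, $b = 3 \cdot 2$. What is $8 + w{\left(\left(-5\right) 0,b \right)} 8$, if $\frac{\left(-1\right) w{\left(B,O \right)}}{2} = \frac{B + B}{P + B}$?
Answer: $8$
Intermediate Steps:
$b = 6$
$P = 40$ ($P = - 4 \left(\left(-5 - 1\right) - 4\right) = - 4 \left(-6 - 4\right) = \left(-4\right) \left(-10\right) = 40$)
$w{\left(B,O \right)} = - \frac{4 B}{40 + B}$ ($w{\left(B,O \right)} = - 2 \frac{B + B}{40 + B} = - 2 \frac{2 B}{40 + B} = - \frac{4 B}{40 + B}$)
$8 + w{\left(\left(-5\right) 0,b \right)} 8 = 8 + - \frac{4 \left(\left(-5\right) 0\right)}{40 - 0} \cdot 8 = 8 + \left(-4\right) 0 \frac{1}{40 + 0} \cdot 8 = 8 + \left(-4\right) 0 \cdot \frac{1}{40} \cdot 8 = 8 + 0 \cdot 8 = 8 + 0 = 8$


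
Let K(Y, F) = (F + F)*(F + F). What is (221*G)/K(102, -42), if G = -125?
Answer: -27625/7056 ≈ -3.9151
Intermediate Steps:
K(Y, F) = 4*F² (K(Y, F) = (2*F)*(2*F) = 4*F²)
(221*G)/K(102, -42) = (221*(-125))/((4*(-42)²)) = -27625/(4*1764) = -27625/7056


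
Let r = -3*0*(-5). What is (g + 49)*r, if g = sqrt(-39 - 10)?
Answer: 0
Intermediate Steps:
g = 7*I (g = sqrt(-49) = 7*I ≈ 7.0*I)
r = 0 (r = 0*(-5) = 0)
(g + 49)*r = (7*I + 49)*0 = (49 + 7*I)*0 = 0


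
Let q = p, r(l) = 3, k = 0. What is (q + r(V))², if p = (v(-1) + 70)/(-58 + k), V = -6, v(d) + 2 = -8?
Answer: 3249/841 ≈ 3.8633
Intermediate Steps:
v(d) = -10 (v(d) = -2 - 8 = -10)
p = -30/29 (p = (-10 + 70)/(-58 + 0) = 60/(-58) = 60*(-1/58) = -30/29 ≈ -1.0345)
q = -30/29 ≈ -1.0345
(q + r(V))² = (-30/29 + 3)² = (57/29)² = 3249/841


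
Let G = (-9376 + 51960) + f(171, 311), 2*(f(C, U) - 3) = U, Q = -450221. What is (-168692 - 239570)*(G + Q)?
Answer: 166357987367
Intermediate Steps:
f(C, U) = 3 + U/2
G = 85485/2 (G = (-9376 + 51960) + (3 + (½)*311) = 42584 + (3 + 311/2) = 42584 + 317/2 = 85485/2 ≈ 42743.)
(-168692 - 239570)*(G + Q) = (-168692 - 239570)*(85485/2 - 450221) = -408262*(-814957/2) = 166357987367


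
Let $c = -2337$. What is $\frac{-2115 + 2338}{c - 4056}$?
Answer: $- \frac{223}{6393} \approx -0.034882$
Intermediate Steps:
$\frac{-2115 + 2338}{c - 4056} = \frac{-2115 + 2338}{-2337 - 4056} = \frac{223}{-6393} = 223 \left(- \frac{1}{6393}\right) = - \frac{223}{6393}$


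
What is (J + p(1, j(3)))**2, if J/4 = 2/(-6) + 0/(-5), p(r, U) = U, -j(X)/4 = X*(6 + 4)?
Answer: 132496/9 ≈ 14722.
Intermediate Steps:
j(X) = -40*X (j(X) = -4*X*(6 + 4) = -4*X*10 = -40*X)
J = -4/3 (J = 4*(2/(-6) + 0/(-5)) = 4*(2*(-1/6) + 0*(-1/5)) = 4*(-1/3 + 0) = 4*(-1/3) = -4/3 ≈ -1.3333)
(J + p(1, j(3)))**2 = (-4/3 - 40*3)**2 = (-4/3 - 120)**2 = (-364/3)**2 = 132496/9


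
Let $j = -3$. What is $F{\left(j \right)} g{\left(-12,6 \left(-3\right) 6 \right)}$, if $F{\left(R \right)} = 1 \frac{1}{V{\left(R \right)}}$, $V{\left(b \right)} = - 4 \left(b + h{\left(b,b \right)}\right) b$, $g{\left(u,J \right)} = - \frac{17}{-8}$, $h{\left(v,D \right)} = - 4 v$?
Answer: $\frac{17}{864} \approx 0.019676$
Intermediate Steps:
$g{\left(u,J \right)} = \frac{17}{8}$ ($g{\left(u,J \right)} = \left(-17\right) \left(- \frac{1}{8}\right) = \frac{17}{8}$)
$V{\left(b \right)} = 12 b^{2}$ ($V{\left(b \right)} = - 4 \left(b - 4 b\right) b = - 4 \left(- 3 b\right) b = 12 b b = 12 b^{2}$)
$F{\left(R \right)} = \frac{1}{12 R^{2}}$ ($F{\left(R \right)} = 1 \frac{1}{12 R^{2}} = \frac{1}{12 R^{2}}$)
$F{\left(j \right)} g{\left(-12,6 \left(-3\right) 6 \right)} = \frac{1}{12 \cdot 9} \cdot \frac{17}{8} = \frac{1}{12} \cdot \frac{1}{9} \cdot \frac{17}{8} = \frac{1}{108} \cdot \frac{17}{8} = \frac{17}{864}$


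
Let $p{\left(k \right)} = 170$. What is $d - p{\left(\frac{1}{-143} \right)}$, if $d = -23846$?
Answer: $-24016$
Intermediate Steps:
$d - p{\left(\frac{1}{-143} \right)} = -23846 - 170 = -24016$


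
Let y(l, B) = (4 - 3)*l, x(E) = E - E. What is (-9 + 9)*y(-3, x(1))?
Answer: 0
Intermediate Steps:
x(E) = 0
y(l, B) = l (y(l, B) = 1*l = l)
(-9 + 9)*y(-3, x(1)) = (-9 + 9)*(-3) = 0*(-3) = 0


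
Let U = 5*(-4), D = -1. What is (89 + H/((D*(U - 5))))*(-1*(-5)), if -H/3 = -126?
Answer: 2603/5 ≈ 520.60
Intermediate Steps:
U = -20
H = 378 (H = -3*(-126) = 378)
(89 + H/((D*(U - 5))))*(-1*(-5)) = (89 + 378/((-(-20 - 5))))*(-1*(-5)) = (89 + 378/((-1*(-25))))*5 = (89 + 378/25)*5 = (2603/25)*5 = 2603/5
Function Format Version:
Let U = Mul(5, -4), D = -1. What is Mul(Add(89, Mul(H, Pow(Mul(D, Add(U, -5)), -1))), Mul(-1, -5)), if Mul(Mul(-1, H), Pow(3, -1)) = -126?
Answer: Rational(2603, 5) ≈ 520.60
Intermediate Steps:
U = -20
H = 378 (H = Mul(-3, -126) = 378)
Mul(Add(89, Mul(H, Pow(Mul(D, Add(U, -5)), -1))), Mul(-1, -5)) = Mul(Add(89, Mul(378, Pow(Mul(-1, Add(-20, -5)), -1))), Mul(-1, -5)) = Mul(Add(89, Mul(378, Pow(Mul(-1, -25), -1))), 5) = Mul(Add(89, Mul(378, Pow(25, -1))), 5) = Mul(Add(89, Mul(378, Rational(1, 25))), 5) = Mul(Add(89, Rational(378, 25)), 5) = Mul(Rational(2603, 25), 5) = Rational(2603, 5)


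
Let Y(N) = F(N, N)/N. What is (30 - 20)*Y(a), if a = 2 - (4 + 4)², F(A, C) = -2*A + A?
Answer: -10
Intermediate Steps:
F(A, C) = -A
a = -62 (a = 2 - 1*8² = 2 - 1*64 = 2 - 64 = -62)
Y(N) = -1 (Y(N) = (-N)/N = -1)
(30 - 20)*Y(a) = (30 - 20)*(-1) = 10*(-1) = -10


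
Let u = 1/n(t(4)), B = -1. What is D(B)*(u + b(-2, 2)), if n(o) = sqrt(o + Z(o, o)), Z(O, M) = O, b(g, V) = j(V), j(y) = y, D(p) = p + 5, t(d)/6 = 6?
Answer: 8 + sqrt(2)/3 ≈ 8.4714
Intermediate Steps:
t(d) = 36 (t(d) = 6*6 = 36)
D(p) = 5 + p
b(g, V) = V
n(o) = sqrt(2)*sqrt(o) (n(o) = sqrt(o + o) = sqrt(2*o) = sqrt(2)*sqrt(o))
u = sqrt(2)/12 (u = 1/(sqrt(2)*sqrt(36)) = 1/(sqrt(2)*6) = 1/(6*sqrt(2)) = sqrt(2)/12 ≈ 0.11785)
D(B)*(u + b(-2, 2)) = (5 - 1)*(sqrt(2)/12 + 2) = 4*(2 + sqrt(2)/12) = 8 + sqrt(2)/3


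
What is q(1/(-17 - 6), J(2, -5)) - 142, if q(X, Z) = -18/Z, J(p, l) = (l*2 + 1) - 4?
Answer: -1828/13 ≈ -140.62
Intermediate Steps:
J(p, l) = -3 + 2*l (J(p, l) = (2*l + 1) - 4 = (1 + 2*l) - 4 = -3 + 2*l)
q(1/(-17 - 6), J(2, -5)) - 142 = -18/(-3 + 2*(-5)) - 142 = -18/(-3 - 10) - 142 = -18/(-13) - 142 = -18*(-1/13) - 142 = 18/13 - 142 = -1828/13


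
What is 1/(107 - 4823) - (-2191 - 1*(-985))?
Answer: 5687495/4716 ≈ 1206.0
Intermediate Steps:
1/(107 - 4823) - (-2191 - 1*(-985)) = 1/(-4716) - (-2191 + 985) = -1/4716 - 1*(-1206) = -1/4716 + 1206 = 5687495/4716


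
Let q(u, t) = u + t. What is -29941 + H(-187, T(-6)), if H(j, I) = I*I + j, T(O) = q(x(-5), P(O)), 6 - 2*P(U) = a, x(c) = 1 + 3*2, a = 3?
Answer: -120223/4 ≈ -30056.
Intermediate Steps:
x(c) = 7 (x(c) = 1 + 6 = 7)
P(U) = 3/2 (P(U) = 3 - ½*3 = 3 - 3/2 = 3/2)
q(u, t) = t + u
T(O) = 17/2 (T(O) = 3/2 + 7 = 17/2)
H(j, I) = j + I² (H(j, I) = I² + j = j + I²)
-29941 + H(-187, T(-6)) = -29941 + (-187 + (17/2)²) = -29941 + (-187 + 289/4) = -29941 - 459/4 = -120223/4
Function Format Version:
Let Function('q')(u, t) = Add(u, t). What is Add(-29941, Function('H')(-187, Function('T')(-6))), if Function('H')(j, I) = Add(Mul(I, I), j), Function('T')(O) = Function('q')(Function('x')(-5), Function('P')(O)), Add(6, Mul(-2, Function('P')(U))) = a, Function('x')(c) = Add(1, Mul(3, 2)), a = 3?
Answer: Rational(-120223, 4) ≈ -30056.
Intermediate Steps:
Function('x')(c) = 7 (Function('x')(c) = Add(1, 6) = 7)
Function('P')(U) = Rational(3, 2) (Function('P')(U) = Add(3, Mul(Rational(-1, 2), 3)) = Add(3, Rational(-3, 2)) = Rational(3, 2))
Function('q')(u, t) = Add(t, u)
Function('T')(O) = Rational(17, 2) (Function('T')(O) = Add(Rational(3, 2), 7) = Rational(17, 2))
Function('H')(j, I) = Add(j, Pow(I, 2)) (Function('H')(j, I) = Add(Pow(I, 2), j) = Add(j, Pow(I, 2)))
Add(-29941, Function('H')(-187, Function('T')(-6))) = Add(-29941, Add(-187, Pow(Rational(17, 2), 2))) = Add(-29941, Add(-187, Rational(289, 4))) = Add(-29941, Rational(-459, 4)) = Rational(-120223, 4)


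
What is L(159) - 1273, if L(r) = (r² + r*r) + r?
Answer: 49448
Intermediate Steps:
L(r) = r + 2*r² (L(r) = (r² + r²) + r = 2*r² + r = r + 2*r²)
L(159) - 1273 = 159*(1 + 2*159) - 1273 = 159*(1 + 318) - 1273 = 159*319 - 1273 = 50721 - 1273 = 49448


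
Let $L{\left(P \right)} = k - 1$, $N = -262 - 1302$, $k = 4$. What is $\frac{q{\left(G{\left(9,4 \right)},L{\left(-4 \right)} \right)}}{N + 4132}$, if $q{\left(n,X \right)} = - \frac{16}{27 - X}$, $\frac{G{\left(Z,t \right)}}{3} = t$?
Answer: $- \frac{1}{3852} \approx -0.00025961$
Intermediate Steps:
$G{\left(Z,t \right)} = 3 t$
$N = -1564$ ($N = -262 - 1302 = -1564$)
$L{\left(P \right)} = 3$ ($L{\left(P \right)} = 4 - 1 = 3$)
$\frac{q{\left(G{\left(9,4 \right)},L{\left(-4 \right)} \right)}}{N + 4132} = \frac{16 \frac{1}{-27 + 3}}{-1564 + 4132} = \frac{16 \frac{1}{-24}}{2568} = 16 \left(- \frac{1}{24}\right) \frac{1}{2568} = \left(- \frac{2}{3}\right) \frac{1}{2568} = - \frac{1}{3852}$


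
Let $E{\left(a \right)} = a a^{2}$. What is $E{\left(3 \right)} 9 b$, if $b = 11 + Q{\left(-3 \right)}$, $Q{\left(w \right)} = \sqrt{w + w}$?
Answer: $2673 + 243 i \sqrt{6} \approx 2673.0 + 595.23 i$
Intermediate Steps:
$Q{\left(w \right)} = \sqrt{2} \sqrt{w}$ ($Q{\left(w \right)} = \sqrt{2 w} = \sqrt{2} \sqrt{w}$)
$E{\left(a \right)} = a^{3}$
$b = 11 + i \sqrt{6}$ ($b = 11 + \sqrt{2} \sqrt{-3} = 11 + \sqrt{2} i \sqrt{3} = 11 + i \sqrt{6} \approx 11.0 + 2.4495 i$)
$E{\left(3 \right)} 9 b = 3^{3} \cdot 9 \left(11 + i \sqrt{6}\right) = 27 \cdot 9 \left(11 + i \sqrt{6}\right) = 243 \left(11 + i \sqrt{6}\right) = 2673 + 243 i \sqrt{6}$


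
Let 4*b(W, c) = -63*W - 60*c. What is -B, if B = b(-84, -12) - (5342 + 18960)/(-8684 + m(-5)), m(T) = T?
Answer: -13083869/8689 ≈ -1505.8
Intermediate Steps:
b(W, c) = -15*c - 63*W/4 (b(W, c) = (-63*W - 60*c)/4 = -15*c - 63*W/4)
B = 13083869/8689 (B = (-15*(-12) - 63/4*(-84)) - (5342 + 18960)/(-8684 - 5) = (180 + 1323) - 24302/(-8689) = 1503 - 24302*(-1)/8689 = 1503 - 1*(-24302/8689) = 1503 + 24302/8689 = 13083869/8689 ≈ 1505.8)
-B = -1*13083869/8689 = -13083869/8689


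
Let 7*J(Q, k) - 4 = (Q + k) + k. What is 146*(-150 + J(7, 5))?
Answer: -21462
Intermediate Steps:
J(Q, k) = 4/7 + Q/7 + 2*k/7 (J(Q, k) = 4/7 + ((Q + k) + k)/7 = 4/7 + (Q + 2*k)/7 = 4/7 + (Q/7 + 2*k/7) = 4/7 + Q/7 + 2*k/7)
146*(-150 + J(7, 5)) = 146*(-150 + (4/7 + (⅐)*7 + (2/7)*5)) = 146*(-150 + (4/7 + 1 + 10/7)) = 146*(-150 + 3) = 146*(-147) = -21462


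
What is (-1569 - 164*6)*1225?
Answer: -3127425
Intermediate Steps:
(-1569 - 164*6)*1225 = (-1569 - 984)*1225 = -2553*1225 = -3127425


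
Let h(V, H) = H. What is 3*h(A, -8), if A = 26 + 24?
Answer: -24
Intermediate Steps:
A = 50
3*h(A, -8) = 3*(-8) = -24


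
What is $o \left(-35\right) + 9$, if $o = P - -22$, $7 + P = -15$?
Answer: $9$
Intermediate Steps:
$P = -22$ ($P = -7 - 15 = -22$)
$o = 0$ ($o = -22 - -22 = -22 + 22 = 0$)
$o \left(-35\right) + 9 = 0 \left(-35\right) + 9 = 0 + 9 = 9$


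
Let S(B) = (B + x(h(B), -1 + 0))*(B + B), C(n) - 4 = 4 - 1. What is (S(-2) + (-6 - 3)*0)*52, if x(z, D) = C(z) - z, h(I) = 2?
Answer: -624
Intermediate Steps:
C(n) = 7 (C(n) = 4 + (4 - 1) = 4 + 3 = 7)
x(z, D) = 7 - z
S(B) = 2*B*(5 + B) (S(B) = (B + (7 - 1*2))*(B + B) = (B + (7 - 2))*(2*B) = (B + 5)*(2*B) = (5 + B)*(2*B) = 2*B*(5 + B))
(S(-2) + (-6 - 3)*0)*52 = (2*(-2)*(5 - 2) + (-6 - 3)*0)*52 = (2*(-2)*3 - 9*0)*52 = (-12 + 0)*52 = -12*52 = -624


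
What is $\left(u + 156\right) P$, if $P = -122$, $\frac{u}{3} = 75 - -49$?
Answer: $-64416$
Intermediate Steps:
$u = 372$ ($u = 3 \left(75 - -49\right) = 3 \left(75 + 49\right) = 3 \cdot 124 = 372$)
$\left(u + 156\right) P = \left(372 + 156\right) \left(-122\right) = 528 \left(-122\right) = -64416$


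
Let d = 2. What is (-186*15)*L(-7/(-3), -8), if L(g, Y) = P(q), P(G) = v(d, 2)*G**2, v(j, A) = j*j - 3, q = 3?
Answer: -25110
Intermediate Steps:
v(j, A) = -3 + j**2 (v(j, A) = j**2 - 3 = -3 + j**2)
P(G) = G**2 (P(G) = (-3 + 2**2)*G**2 = (-3 + 4)*G**2 = 1*G**2 = G**2)
L(g, Y) = 9 (L(g, Y) = 3**2 = 9)
(-186*15)*L(-7/(-3), -8) = -186*15*9 = -31*90*9 = -2790*9 = -25110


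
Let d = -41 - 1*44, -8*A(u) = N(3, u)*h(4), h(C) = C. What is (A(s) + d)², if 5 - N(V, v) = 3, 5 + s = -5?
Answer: 7396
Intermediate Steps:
s = -10 (s = -5 - 5 = -10)
N(V, v) = 2 (N(V, v) = 5 - 1*3 = 5 - 3 = 2)
A(u) = -1 (A(u) = -4/4 = -⅛*8 = -1)
d = -85 (d = -41 - 44 = -85)
(A(s) + d)² = (-1 - 85)² = (-86)² = 7396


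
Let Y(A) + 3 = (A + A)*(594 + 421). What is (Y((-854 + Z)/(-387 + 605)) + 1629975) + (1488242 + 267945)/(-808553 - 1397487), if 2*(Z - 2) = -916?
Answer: 389006941455537/240458360 ≈ 1.6178e+6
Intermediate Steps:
Z = -456 (Z = 2 + (½)*(-916) = 2 - 458 = -456)
Y(A) = -3 + 2030*A (Y(A) = -3 + (A + A)*(594 + 421) = -3 + (2*A)*1015 = -3 + 2030*A)
(Y((-854 + Z)/(-387 + 605)) + 1629975) + (1488242 + 267945)/(-808553 - 1397487) = ((-3 + 2030*((-854 - 456)/(-387 + 605))) + 1629975) + (1488242 + 267945)/(-808553 - 1397487) = ((-3 + 2030*(-1310/218)) + 1629975) + 1756187/(-2206040) = ((-3 + 2030*(-1310*1/218)) + 1629975) + 1756187*(-1/2206040) = ((-3 + 2030*(-655/109)) + 1629975) - 1756187/2206040 = ((-3 - 1329650/109) + 1629975) - 1756187/2206040 = (-1329977/109 + 1629975) - 1756187/2206040 = 176337298/109 - 1756187/2206040 = 389006941455537/240458360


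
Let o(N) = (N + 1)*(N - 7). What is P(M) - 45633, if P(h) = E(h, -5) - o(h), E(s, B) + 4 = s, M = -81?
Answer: -52758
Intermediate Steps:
o(N) = (1 + N)*(-7 + N)
E(s, B) = -4 + s
P(h) = 3 - h² + 7*h (P(h) = (-4 + h) - (-7 + h² - 6*h) = (-4 + h) + (7 - h² + 6*h) = 3 - h² + 7*h)
P(M) - 45633 = (3 - 1*(-81)² + 7*(-81)) - 45633 = (3 - 1*6561 - 567) - 45633 = (3 - 6561 - 567) - 45633 = -7125 - 45633 = -52758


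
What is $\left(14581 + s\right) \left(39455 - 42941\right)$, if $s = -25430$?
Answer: $37819614$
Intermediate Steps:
$\left(14581 + s\right) \left(39455 - 42941\right) = \left(14581 - 25430\right) \left(39455 - 42941\right) = \left(-10849\right) \left(-3486\right) = 37819614$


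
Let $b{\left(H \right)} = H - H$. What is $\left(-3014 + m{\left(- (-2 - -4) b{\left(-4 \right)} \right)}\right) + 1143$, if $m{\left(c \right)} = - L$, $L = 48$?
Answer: $-1919$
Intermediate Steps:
$b{\left(H \right)} = 0$
$m{\left(c \right)} = -48$ ($m{\left(c \right)} = \left(-1\right) 48 = -48$)
$\left(-3014 + m{\left(- (-2 - -4) b{\left(-4 \right)} \right)}\right) + 1143 = \left(-3014 - 48\right) + 1143 = -3062 + 1143 = -1919$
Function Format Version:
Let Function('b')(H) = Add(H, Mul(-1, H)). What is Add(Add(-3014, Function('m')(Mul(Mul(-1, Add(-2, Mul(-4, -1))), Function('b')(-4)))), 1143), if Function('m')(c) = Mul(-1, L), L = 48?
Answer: -1919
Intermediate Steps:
Function('b')(H) = 0
Function('m')(c) = -48 (Function('m')(c) = Mul(-1, 48) = -48)
Add(Add(-3014, Function('m')(Mul(Mul(-1, Add(-2, Mul(-4, -1))), Function('b')(-4)))), 1143) = Add(Add(-3014, -48), 1143) = Add(-3062, 1143) = -1919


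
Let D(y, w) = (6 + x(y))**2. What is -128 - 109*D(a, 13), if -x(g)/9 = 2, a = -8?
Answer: -15824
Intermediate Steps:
x(g) = -18 (x(g) = -9*2 = -18)
D(y, w) = 144 (D(y, w) = (6 - 18)**2 = (-12)**2 = 144)
-128 - 109*D(a, 13) = -128 - 109*144 = -128 - 15696 = -15824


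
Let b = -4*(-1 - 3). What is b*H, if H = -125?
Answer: -2000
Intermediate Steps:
b = 16 (b = -4*(-4) = 16)
b*H = 16*(-125) = -2000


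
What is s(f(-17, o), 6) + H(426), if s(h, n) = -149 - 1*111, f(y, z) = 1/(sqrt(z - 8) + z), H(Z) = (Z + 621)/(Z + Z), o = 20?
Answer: -73491/284 ≈ -258.77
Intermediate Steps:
H(Z) = (621 + Z)/(2*Z) (H(Z) = (621 + Z)/((2*Z)) = (621 + Z)*(1/(2*Z)) = (621 + Z)/(2*Z))
f(y, z) = 1/(z + sqrt(-8 + z)) (f(y, z) = 1/(sqrt(-8 + z) + z) = 1/(z + sqrt(-8 + z)))
s(h, n) = -260 (s(h, n) = -149 - 111 = -260)
s(f(-17, o), 6) + H(426) = -260 + (1/2)*(621 + 426)/426 = -260 + (1/2)*(1/426)*1047 = -260 + 349/284 = -73491/284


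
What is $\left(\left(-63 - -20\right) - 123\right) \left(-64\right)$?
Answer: $10624$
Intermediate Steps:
$\left(\left(-63 - -20\right) - 123\right) \left(-64\right) = \left(\left(-63 + 20\right) - 123\right) \left(-64\right) = \left(-43 - 123\right) \left(-64\right) = \left(-166\right) \left(-64\right) = 10624$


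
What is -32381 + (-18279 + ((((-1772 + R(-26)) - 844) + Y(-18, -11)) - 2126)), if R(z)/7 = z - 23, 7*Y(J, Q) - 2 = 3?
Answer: -390210/7 ≈ -55744.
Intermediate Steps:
Y(J, Q) = 5/7 (Y(J, Q) = 2/7 + (1/7)*3 = 2/7 + 3/7 = 5/7)
R(z) = -161 + 7*z (R(z) = 7*(z - 23) = 7*(-23 + z) = -161 + 7*z)
-32381 + (-18279 + ((((-1772 + R(-26)) - 844) + Y(-18, -11)) - 2126)) = -32381 + (-18279 + ((((-1772 + (-161 + 7*(-26))) - 844) + 5/7) - 2126)) = -32381 + (-18279 + ((((-1772 + (-161 - 182)) - 844) + 5/7) - 2126)) = -32381 + (-18279 + ((((-1772 - 343) - 844) + 5/7) - 2126)) = -32381 + (-18279 + (((-2115 - 844) + 5/7) - 2126)) = -32381 + (-18279 + ((-2959 + 5/7) - 2126)) = -32381 + (-18279 + (-20708/7 - 2126)) = -32381 + (-18279 - 35590/7) = -32381 - 163543/7 = -390210/7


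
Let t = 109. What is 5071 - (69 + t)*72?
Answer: -7745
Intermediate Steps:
5071 - (69 + t)*72 = 5071 - (69 + 109)*72 = 5071 - 178*72 = 5071 - 1*12816 = 5071 - 12816 = -7745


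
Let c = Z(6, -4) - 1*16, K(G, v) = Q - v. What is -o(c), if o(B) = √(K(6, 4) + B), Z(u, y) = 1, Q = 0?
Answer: -I*√19 ≈ -4.3589*I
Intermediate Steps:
K(G, v) = -v (K(G, v) = 0 - v = -v)
c = -15 (c = 1 - 1*16 = 1 - 16 = -15)
o(B) = √(-4 + B) (o(B) = √(-1*4 + B) = √(-4 + B))
-o(c) = -√(-4 - 15) = -√(-19) = -I*√19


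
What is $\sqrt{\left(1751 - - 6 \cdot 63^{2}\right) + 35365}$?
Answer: $3 \sqrt{6770} \approx 246.84$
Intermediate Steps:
$\sqrt{\left(1751 - - 6 \cdot 63^{2}\right) + 35365} = \sqrt{\left(1751 - \left(-6\right) 3969\right) + 35365} = \sqrt{\left(1751 - -23814\right) + 35365} = \sqrt{\left(1751 + 23814\right) + 35365} = \sqrt{25565 + 35365} = \sqrt{60930} = 3 \sqrt{6770}$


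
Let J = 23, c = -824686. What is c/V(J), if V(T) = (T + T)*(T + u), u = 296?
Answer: -412343/7337 ≈ -56.201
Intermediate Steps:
V(T) = 2*T*(296 + T) (V(T) = (T + T)*(T + 296) = (2*T)*(296 + T) = 2*T*(296 + T))
c/V(J) = -824686*1/(46*(296 + 23)) = -824686/(2*23*319) = -824686/14674 = -824686*1/14674 = -412343/7337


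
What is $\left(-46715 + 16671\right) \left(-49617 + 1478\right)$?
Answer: $1446288116$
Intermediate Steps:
$\left(-46715 + 16671\right) \left(-49617 + 1478\right) = \left(-30044\right) \left(-48139\right) = 1446288116$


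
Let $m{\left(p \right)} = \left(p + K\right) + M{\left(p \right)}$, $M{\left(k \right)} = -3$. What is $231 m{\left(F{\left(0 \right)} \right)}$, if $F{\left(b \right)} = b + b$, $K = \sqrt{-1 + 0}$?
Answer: $-693 + 231 i \approx -693.0 + 231.0 i$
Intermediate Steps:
$K = i$ ($K = \sqrt{-1} = i \approx 1.0 i$)
$F{\left(b \right)} = 2 b$
$m{\left(p \right)} = -3 + i + p$ ($m{\left(p \right)} = \left(p + i\right) - 3 = \left(i + p\right) - 3 = -3 + i + p$)
$231 m{\left(F{\left(0 \right)} \right)} = 231 \left(-3 + i + 2 \cdot 0\right) = 231 \left(-3 + i + 0\right) = 231 \left(-3 + i\right) = -693 + 231 i$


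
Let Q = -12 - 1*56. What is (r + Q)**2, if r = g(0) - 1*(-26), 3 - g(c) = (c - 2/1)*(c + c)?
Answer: 1521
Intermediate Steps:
g(c) = 3 - 2*c*(-2 + c) (g(c) = 3 - (c - 2/1)*(c + c) = 3 - (c - 2*1)*2*c = 3 - (c - 2)*2*c = 3 - (-2 + c)*2*c = 3 - 2*c*(-2 + c))
Q = -68 (Q = -12 - 56 = -68)
r = 29 (r = (3 - 2*0**2 + 4*0) - 1*(-26) = (3 - 2*0 + 0) + 26 = (3 + 0 + 0) + 26 = 3 + 26 = 29)
(r + Q)**2 = (29 - 68)**2 = (-39)**2 = 1521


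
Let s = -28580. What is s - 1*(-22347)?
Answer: -6233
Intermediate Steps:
s - 1*(-22347) = -28580 - 1*(-22347) = -28580 + 22347 = -6233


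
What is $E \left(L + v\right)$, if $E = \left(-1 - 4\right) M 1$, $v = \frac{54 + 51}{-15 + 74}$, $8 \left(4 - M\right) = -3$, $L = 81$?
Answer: $- \frac{213675}{118} \approx -1810.8$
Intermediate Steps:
$M = \frac{35}{8}$ ($M = 4 - - \frac{3}{8} = 4 + \frac{3}{8} = \frac{35}{8} \approx 4.375$)
$v = \frac{105}{59} \approx 1.7797$
$E = - \frac{175}{8}$ ($E = \left(-1 - 4\right) \frac{35}{8} \cdot 1 = \left(-5\right) \frac{35}{8} \cdot 1 = \left(- \frac{175}{8}\right) 1 = - \frac{175}{8} \approx -21.875$)
$E \left(L + v\right) = - \frac{175 \left(81 + \frac{105}{59}\right)}{8} = \left(- \frac{175}{8}\right) \frac{4884}{59} = - \frac{213675}{118}$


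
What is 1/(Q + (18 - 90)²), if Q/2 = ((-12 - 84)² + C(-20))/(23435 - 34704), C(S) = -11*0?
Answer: 11269/58400064 ≈ 0.00019296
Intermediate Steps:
C(S) = 0
Q = -18432/11269 (Q = 2*(((-12 - 84)² + 0)/(23435 - 34704)) = 2*(((-96)² + 0)/(-11269)) = 2*((9216 + 0)*(-1/11269)) = 2*(9216*(-1/11269)) = 2*(-9216/11269) = -18432/11269 ≈ -1.6356)
1/(Q + (18 - 90)²) = 1/(-18432/11269 + (18 - 90)²) = 1/(-18432/11269 + (-72)²) = 1/(-18432/11269 + 5184) = 1/(58400064/11269) = 11269/58400064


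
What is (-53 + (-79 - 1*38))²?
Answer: 28900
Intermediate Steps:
(-53 + (-79 - 1*38))² = (-53 + (-79 - 38))² = (-53 - 117)² = (-170)² = 28900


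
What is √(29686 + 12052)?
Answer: √41738 ≈ 204.30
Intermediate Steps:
√(29686 + 12052) = √41738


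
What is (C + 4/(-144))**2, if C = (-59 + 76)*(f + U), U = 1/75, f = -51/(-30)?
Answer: 685863721/810000 ≈ 846.75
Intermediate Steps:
f = 17/10 (f = -51*(-1/30) = 17/10 ≈ 1.7000)
U = 1/75 (U = 1*(1/75) = 1/75 ≈ 0.013333)
C = 4369/150 (C = (-59 + 76)*(17/10 + 1/75) = 17*(257/150) = 4369/150 ≈ 29.127)
(C + 4/(-144))**2 = (4369/150 + 4/(-144))**2 = (4369/150 + 4*(-1/144))**2 = (4369/150 - 1/36)**2 = (26189/900)**2 = 685863721/810000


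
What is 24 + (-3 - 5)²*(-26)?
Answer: -1640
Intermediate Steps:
24 + (-3 - 5)²*(-26) = 24 + (-8)²*(-26) = 24 + 64*(-26) = 24 - 1664 = -1640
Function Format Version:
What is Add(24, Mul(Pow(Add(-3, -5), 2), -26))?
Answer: -1640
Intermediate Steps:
Add(24, Mul(Pow(Add(-3, -5), 2), -26)) = Add(24, Mul(Pow(-8, 2), -26)) = Add(24, Mul(64, -26)) = Add(24, -1664) = -1640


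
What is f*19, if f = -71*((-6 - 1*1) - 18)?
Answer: 33725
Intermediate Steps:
f = 1775 (f = -71*((-6 - 1) - 18) = -71*(-7 - 18) = -71*(-25) = 1775)
f*19 = 1775*19 = 33725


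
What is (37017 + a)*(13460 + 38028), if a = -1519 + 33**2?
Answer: 1883791456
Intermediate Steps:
a = -430 (a = -1519 + 1089 = -430)
(37017 + a)*(13460 + 38028) = (37017 - 430)*(13460 + 38028) = 36587*51488 = 1883791456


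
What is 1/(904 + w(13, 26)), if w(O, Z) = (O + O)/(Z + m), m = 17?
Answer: 43/38898 ≈ 0.0011055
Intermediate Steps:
w(O, Z) = 2*O/(17 + Z) (w(O, Z) = (O + O)/(Z + 17) = (2*O)/(17 + Z) = 2*O/(17 + Z))
1/(904 + w(13, 26)) = 1/(904 + 2*13/(17 + 26)) = 1/(904 + 2*13/43) = 1/(904 + 2*13*(1/43)) = 1/(904 + 26/43) = 1/(38898/43) = 43/38898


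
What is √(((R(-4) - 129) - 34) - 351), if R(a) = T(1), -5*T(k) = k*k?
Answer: I*√12855/5 ≈ 22.676*I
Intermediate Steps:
T(k) = -k²/5 (T(k) = -k*k/5 = -k²/5)
R(a) = -⅕ (R(a) = -⅕*1² = -⅕*1 = -⅕)
√(((R(-4) - 129) - 34) - 351) = √(((-⅕ - 129) - 34) - 351) = √((-646/5 - 34) - 351) = √(-816/5 - 351) = √(-2571/5) = I*√12855/5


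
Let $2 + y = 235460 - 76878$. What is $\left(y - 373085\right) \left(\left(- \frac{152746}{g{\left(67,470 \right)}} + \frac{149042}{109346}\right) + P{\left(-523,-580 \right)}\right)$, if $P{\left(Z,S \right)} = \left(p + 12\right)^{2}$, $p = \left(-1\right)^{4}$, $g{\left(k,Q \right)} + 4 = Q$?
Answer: $\frac{430150933862075}{12738809} \approx 3.3767 \cdot 10^{7}$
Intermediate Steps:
$y = 158580$ ($y = -2 + \left(235460 - 76878\right) = -2 + 158582 = 158580$)
$g{\left(k,Q \right)} = -4 + Q$
$p = 1$
$P{\left(Z,S \right)} = 169$ ($P{\left(Z,S \right)} = \left(1 + 12\right)^{2} = 13^{2} = 169$)
$\left(y - 373085\right) \left(\left(- \frac{152746}{g{\left(67,470 \right)}} + \frac{149042}{109346}\right) + P{\left(-523,-580 \right)}\right) = \left(158580 - 373085\right) \left(\left(- \frac{152746}{-4 + 470} + \frac{149042}{109346}\right) + 169\right) = - 214505 \left(\left(- \frac{152746}{466} + 149042 \cdot \frac{1}{109346}\right) + 169\right) = - 214505 \left(\left(\left(-152746\right) \frac{1}{466} + \frac{74521}{54673}\right) + 169\right) = - 214505 \left(\left(- \frac{76373}{233} + \frac{74521}{54673}\right) + 169\right) = - 214505 \left(- \frac{4158177636}{12738809} + 169\right) = \left(-214505\right) \left(- \frac{2005318915}{12738809}\right) = \frac{430150933862075}{12738809}$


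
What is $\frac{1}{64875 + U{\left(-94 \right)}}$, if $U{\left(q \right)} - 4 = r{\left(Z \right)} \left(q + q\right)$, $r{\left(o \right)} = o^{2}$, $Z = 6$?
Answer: $\frac{1}{58111} \approx 1.7208 \cdot 10^{-5}$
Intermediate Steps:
$U{\left(q \right)} = 4 + 72 q$ ($U{\left(q \right)} = 4 + 6^{2} \left(q + q\right) = 4 + 36 \cdot 2 q = 4 + 72 q$)
$\frac{1}{64875 + U{\left(-94 \right)}} = \frac{1}{64875 + \left(4 + 72 \left(-94\right)\right)} = \frac{1}{64875 + \left(4 - 6768\right)} = \frac{1}{64875 - 6764} = \frac{1}{58111}$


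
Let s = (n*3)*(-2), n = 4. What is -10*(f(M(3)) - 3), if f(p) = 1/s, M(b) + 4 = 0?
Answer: 365/12 ≈ 30.417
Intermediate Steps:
M(b) = -4 (M(b) = -4 + 0 = -4)
s = -24 (s = (4*3)*(-2) = 12*(-2) = -24)
f(p) = -1/24 (f(p) = 1/(-24) = -1/24)
-10*(f(M(3)) - 3) = -10*(-1/24 - 3) = -10*(-73/24) = 365/12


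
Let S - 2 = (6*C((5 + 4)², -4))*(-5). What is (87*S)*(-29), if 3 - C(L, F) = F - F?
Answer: 222024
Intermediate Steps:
C(L, F) = 3 (C(L, F) = 3 - (F - F) = 3 - 1*0 = 3 + 0 = 3)
S = -88 (S = 2 + (6*3)*(-5) = 2 + 18*(-5) = 2 - 90 = -88)
(87*S)*(-29) = (87*(-88))*(-29) = -7656*(-29) = 222024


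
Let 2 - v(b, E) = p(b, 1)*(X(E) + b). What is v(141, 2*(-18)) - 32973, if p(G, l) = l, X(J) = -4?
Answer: -33108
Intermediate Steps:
v(b, E) = 6 - b (v(b, E) = 2 - (-4 + b) = 2 + (4 - b) = 6 - b)
v(141, 2*(-18)) - 32973 = (6 - 1*141) - 32973 = (6 - 141) - 32973 = -135 - 32973 = -33108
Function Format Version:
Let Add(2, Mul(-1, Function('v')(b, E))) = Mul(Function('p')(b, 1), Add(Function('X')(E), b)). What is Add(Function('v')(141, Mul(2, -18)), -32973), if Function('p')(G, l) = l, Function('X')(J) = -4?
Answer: -33108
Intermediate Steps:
Function('v')(b, E) = Add(6, Mul(-1, b)) (Function('v')(b, E) = Add(2, Mul(-1, Mul(1, Add(-4, b)))) = Add(2, Mul(-1, Add(-4, b))) = Add(2, Add(4, Mul(-1, b))) = Add(6, Mul(-1, b)))
Add(Function('v')(141, Mul(2, -18)), -32973) = Add(Add(6, Mul(-1, 141)), -32973) = Add(Add(6, -141), -32973) = Add(-135, -32973) = -33108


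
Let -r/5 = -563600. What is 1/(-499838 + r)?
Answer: 1/2318162 ≈ 4.3138e-7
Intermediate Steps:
r = 2818000 (r = -5*(-563600) = 2818000)
1/(-499838 + r) = 1/(-499838 + 2818000) = 1/2318162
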